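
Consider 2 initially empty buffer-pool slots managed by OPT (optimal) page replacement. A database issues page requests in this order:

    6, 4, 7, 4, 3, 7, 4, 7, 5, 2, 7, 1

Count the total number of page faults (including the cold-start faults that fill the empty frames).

8

6 -> miss, frames [6]
4 -> miss, frames [6, 4]
7 -> miss, evict 6, frames [4, 7]
4 -> hit
3 -> miss, evict 4, frames [7, 3]
7 -> hit
4 -> miss, evict 3, frames [7, 4]
7 -> hit
5 -> miss, evict 4, frames [7, 5]
2 -> miss, evict 5, frames [7, 2]
7 -> hit
1 -> miss, evict 2, frames [7, 1]
Page faults: 8.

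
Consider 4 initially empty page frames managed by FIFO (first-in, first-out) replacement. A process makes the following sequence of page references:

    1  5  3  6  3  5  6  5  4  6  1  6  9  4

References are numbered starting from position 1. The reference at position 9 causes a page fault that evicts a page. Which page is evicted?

1

pos 1: 1: fault, frames [1]
pos 2: 5: fault, frames [1, 5]
pos 3: 3: fault, frames [1, 5, 3]
pos 4: 6: fault, frames [1, 5, 3, 6]
pos 5: 3: hit
pos 6: 5: hit
pos 7: 6: hit
pos 8: 5: hit
pos 9: 4: fault, evict 1, frames [5, 3, 6, 4]
At position 9, page 1 is evicted.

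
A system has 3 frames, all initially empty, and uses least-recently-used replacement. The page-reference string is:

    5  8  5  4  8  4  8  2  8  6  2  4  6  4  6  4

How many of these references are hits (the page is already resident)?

10

5 → fault, frames {5}
8 → fault, frames {5,8}
5 → hit
4 → fault, frames {8,5,4}
8 → hit
4 → hit
8 → hit
2 → fault, evict 5, frames {4,8,2}
8 → hit
6 → fault, evict 4, frames {2,8,6}
2 → hit
4 → fault, evict 8, frames {6,2,4}
6 → hit
4 → hit
6 → hit
4 → hit
Hits: 10.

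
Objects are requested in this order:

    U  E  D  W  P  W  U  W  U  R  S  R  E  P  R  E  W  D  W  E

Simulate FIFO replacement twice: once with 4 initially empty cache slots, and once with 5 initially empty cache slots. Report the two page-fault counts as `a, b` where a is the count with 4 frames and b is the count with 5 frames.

12, 10

4 frames: F F F F F . F . . F F . F F . . F F . . → 12 faults.
5 frames: F F F F F . . . . F F . F . . . . F F . → 10 faults.
10 < 12: adding a frame reduced faults, as is typical.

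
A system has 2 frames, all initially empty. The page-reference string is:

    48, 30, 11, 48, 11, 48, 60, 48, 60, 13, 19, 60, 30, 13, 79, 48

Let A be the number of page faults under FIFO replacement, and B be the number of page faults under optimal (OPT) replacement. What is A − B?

Under FIFO: F F F F . . F . . F F F F F F F → 12 faults.
Under OPT: F F F . . . F . . F F . F F F F → 10 faults.
A − B = 12 − 10 = 2.

2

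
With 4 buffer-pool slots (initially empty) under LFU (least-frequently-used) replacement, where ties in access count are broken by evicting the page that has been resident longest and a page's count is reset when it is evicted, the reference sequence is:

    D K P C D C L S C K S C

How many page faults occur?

7

D: fault, frames {D}
K: fault, frames {D,K}
P: fault, frames {D,K,P}
C: fault, frames {D,K,P,C}
D: hit
C: hit
L: fault, evict K, frames {D,P,C,L}
S: fault, evict P, frames {D,C,L,S}
C: hit
K: fault, evict L, frames {D,C,S,K}
S: hit
C: hit
Page faults: 7.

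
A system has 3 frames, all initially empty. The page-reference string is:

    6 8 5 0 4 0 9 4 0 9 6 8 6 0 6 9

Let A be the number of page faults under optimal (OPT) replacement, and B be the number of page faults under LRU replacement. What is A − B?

Under OPT: F F F F F . F . . . F F . . . F → 9 faults.
Under LRU: F F F F F . F . . . F F . F . F → 10 faults.
A − B = 9 − 10 = -1.

-1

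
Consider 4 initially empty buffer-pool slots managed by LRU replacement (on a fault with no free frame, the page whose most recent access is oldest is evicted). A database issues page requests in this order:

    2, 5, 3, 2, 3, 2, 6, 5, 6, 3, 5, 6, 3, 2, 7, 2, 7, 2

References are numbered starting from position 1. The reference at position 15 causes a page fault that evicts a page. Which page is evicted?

pos 1: 2 → fault, frames (2)
pos 2: 5 → fault, frames (2 5)
pos 3: 3 → fault, frames (2 5 3)
pos 4: 2 → hit
pos 5: 3 → hit
pos 6: 2 → hit
pos 7: 6 → fault, frames (5 3 2 6)
pos 8: 5 → hit
pos 9: 6 → hit
pos 10: 3 → hit
pos 11: 5 → hit
pos 12: 6 → hit
pos 13: 3 → hit
pos 14: 2 → hit
pos 15: 7 → fault, evict 5, frames (6 3 2 7)
At position 15, page 5 is evicted.

5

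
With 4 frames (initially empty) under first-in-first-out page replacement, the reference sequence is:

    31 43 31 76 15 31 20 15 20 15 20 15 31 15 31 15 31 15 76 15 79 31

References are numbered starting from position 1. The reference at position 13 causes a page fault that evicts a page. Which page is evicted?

43

pos 1: 31 -> fault, frames (31)
pos 2: 43 -> fault, frames (31 43)
pos 3: 31 -> hit
pos 4: 76 -> fault, frames (31 43 76)
pos 5: 15 -> fault, frames (31 43 76 15)
pos 6: 31 -> hit
pos 7: 20 -> fault, evict 31, frames (43 76 15 20)
pos 8: 15 -> hit
pos 9: 20 -> hit
pos 10: 15 -> hit
pos 11: 20 -> hit
pos 12: 15 -> hit
pos 13: 31 -> fault, evict 43, frames (76 15 20 31)
At position 13, page 43 is evicted.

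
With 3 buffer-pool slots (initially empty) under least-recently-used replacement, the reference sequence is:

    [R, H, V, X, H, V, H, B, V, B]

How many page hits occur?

R -> miss, frames {R}
H -> miss, frames {R,H}
V -> miss, frames {R,H,V}
X -> miss, evict R, frames {H,V,X}
H -> hit
V -> hit
H -> hit
B -> miss, evict X, frames {V,H,B}
V -> hit
B -> hit
Hits: 5.

5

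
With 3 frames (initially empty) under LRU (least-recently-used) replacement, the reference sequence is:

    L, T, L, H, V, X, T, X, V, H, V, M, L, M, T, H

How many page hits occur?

L -> fault, frames (L)
T -> fault, frames (L T)
L -> hit
H -> fault, frames (T L H)
V -> fault, evict T, frames (L H V)
X -> fault, evict L, frames (H V X)
T -> fault, evict H, frames (V X T)
X -> hit
V -> hit
H -> fault, evict T, frames (X V H)
V -> hit
M -> fault, evict X, frames (H V M)
L -> fault, evict H, frames (V M L)
M -> hit
T -> fault, evict V, frames (L M T)
H -> fault, evict L, frames (M T H)
Hits: 5.

5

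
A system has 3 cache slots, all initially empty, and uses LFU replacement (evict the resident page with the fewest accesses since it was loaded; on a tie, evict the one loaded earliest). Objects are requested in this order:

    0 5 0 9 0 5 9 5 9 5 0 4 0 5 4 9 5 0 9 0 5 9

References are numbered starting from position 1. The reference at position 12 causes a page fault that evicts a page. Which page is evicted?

9

pos 1: 0: miss, frames {0}
pos 2: 5: miss, frames {0,5}
pos 3: 0: hit
pos 4: 9: miss, frames {0,5,9}
pos 5: 0: hit
pos 6: 5: hit
pos 7: 9: hit
pos 8: 5: hit
pos 9: 9: hit
pos 10: 5: hit
pos 11: 0: hit
pos 12: 4: miss, evict 9, frames {0,5,4}
At position 12, page 9 is evicted.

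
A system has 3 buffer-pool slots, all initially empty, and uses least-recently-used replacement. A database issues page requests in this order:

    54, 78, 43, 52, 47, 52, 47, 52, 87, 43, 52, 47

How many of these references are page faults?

54 → fault, frames {54}
78 → fault, frames {54,78}
43 → fault, frames {54,78,43}
52 → fault, evict 54, frames {78,43,52}
47 → fault, evict 78, frames {43,52,47}
52 → hit
47 → hit
52 → hit
87 → fault, evict 43, frames {47,52,87}
43 → fault, evict 47, frames {52,87,43}
52 → hit
47 → fault, evict 87, frames {43,52,47}
Page faults: 8.

8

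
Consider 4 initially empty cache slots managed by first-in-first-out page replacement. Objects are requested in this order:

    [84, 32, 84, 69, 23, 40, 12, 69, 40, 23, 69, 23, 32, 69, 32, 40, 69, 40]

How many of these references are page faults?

8

84 -> miss, frames (84)
32 -> miss, frames (84 32)
84 -> hit
69 -> miss, frames (84 32 69)
23 -> miss, frames (84 32 69 23)
40 -> miss, evict 84, frames (32 69 23 40)
12 -> miss, evict 32, frames (69 23 40 12)
69 -> hit
40 -> hit
23 -> hit
69 -> hit
23 -> hit
32 -> miss, evict 69, frames (23 40 12 32)
69 -> miss, evict 23, frames (40 12 32 69)
32 -> hit
40 -> hit
69 -> hit
40 -> hit
Page faults: 8.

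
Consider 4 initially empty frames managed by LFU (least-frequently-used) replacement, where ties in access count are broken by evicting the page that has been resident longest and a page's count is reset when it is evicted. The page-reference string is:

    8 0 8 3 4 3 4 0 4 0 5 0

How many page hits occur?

7

8 → fault, frames [8]
0 → fault, frames [8, 0]
8 → hit
3 → fault, frames [8, 0, 3]
4 → fault, frames [8, 0, 3, 4]
3 → hit
4 → hit
0 → hit
4 → hit
0 → hit
5 → fault, evict 8, frames [0, 3, 4, 5]
0 → hit
Hits: 7.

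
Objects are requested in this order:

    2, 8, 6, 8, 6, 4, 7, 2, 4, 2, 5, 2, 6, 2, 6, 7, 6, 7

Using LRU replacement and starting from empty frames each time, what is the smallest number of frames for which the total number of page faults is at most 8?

5

f=1: 18 faults
f=2: 10 faults
f=3: 9 faults
f=4: 9 faults
f=5: 6 faults
f=6: 6 faults
Smallest f with faults ≤ 8 is 5.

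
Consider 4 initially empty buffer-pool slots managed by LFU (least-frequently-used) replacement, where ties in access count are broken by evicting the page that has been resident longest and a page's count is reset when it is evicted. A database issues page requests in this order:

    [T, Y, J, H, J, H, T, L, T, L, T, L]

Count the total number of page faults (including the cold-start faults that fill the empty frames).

5

T: fault, frames {T}
Y: fault, frames {T,Y}
J: fault, frames {T,Y,J}
H: fault, frames {T,Y,J,H}
J: hit
H: hit
T: hit
L: fault, evict Y, frames {T,J,H,L}
T: hit
L: hit
T: hit
L: hit
Page faults: 5.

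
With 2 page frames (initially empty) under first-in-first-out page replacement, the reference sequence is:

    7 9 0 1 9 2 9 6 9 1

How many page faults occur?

7 → fault, frames {7}
9 → fault, frames {7,9}
0 → fault, evict 7, frames {9,0}
1 → fault, evict 9, frames {0,1}
9 → fault, evict 0, frames {1,9}
2 → fault, evict 1, frames {9,2}
9 → hit
6 → fault, evict 9, frames {2,6}
9 → fault, evict 2, frames {6,9}
1 → fault, evict 6, frames {9,1}
Page faults: 9.

9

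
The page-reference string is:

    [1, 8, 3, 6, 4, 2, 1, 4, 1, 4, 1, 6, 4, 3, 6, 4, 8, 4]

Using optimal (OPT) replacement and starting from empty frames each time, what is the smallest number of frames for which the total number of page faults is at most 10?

f=1: 18 faults
f=2: 11 faults
f=3: 9 faults
f=4: 8 faults
f=5: 7 faults
f=6: 6 faults
Smallest f with faults ≤ 10 is 3.

3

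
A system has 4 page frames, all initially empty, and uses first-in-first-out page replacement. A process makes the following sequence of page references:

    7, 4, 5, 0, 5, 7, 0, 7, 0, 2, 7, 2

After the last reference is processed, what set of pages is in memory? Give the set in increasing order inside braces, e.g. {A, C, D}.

{0, 2, 5, 7}

7: miss, frames {7}
4: miss, frames {7,4}
5: miss, frames {7,4,5}
0: miss, frames {7,4,5,0}
5: hit
7: hit
0: hit
7: hit
0: hit
2: miss, evict 7, frames {4,5,0,2}
7: miss, evict 4, frames {5,0,2,7}
2: hit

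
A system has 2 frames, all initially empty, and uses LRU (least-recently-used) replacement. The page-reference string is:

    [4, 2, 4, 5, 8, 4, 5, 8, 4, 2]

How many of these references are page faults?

9

4 → fault, frames {4}
2 → fault, frames {4,2}
4 → hit
5 → fault, evict 2, frames {4,5}
8 → fault, evict 4, frames {5,8}
4 → fault, evict 5, frames {8,4}
5 → fault, evict 8, frames {4,5}
8 → fault, evict 4, frames {5,8}
4 → fault, evict 5, frames {8,4}
2 → fault, evict 8, frames {4,2}
Page faults: 9.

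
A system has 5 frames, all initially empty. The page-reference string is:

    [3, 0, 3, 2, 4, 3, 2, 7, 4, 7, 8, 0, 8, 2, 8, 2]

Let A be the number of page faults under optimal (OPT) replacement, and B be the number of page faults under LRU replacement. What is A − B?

Under OPT: F F . F F . . F . . F . . . . . → 6 faults.
Under LRU: F F . F F . . F . . F F . . . . → 7 faults.
A − B = 6 − 7 = -1.

-1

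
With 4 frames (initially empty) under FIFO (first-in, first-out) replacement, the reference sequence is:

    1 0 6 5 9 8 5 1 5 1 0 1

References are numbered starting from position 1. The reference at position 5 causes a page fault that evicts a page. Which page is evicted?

pos 1: 1: fault, frames [1]
pos 2: 0: fault, frames [1, 0]
pos 3: 6: fault, frames [1, 0, 6]
pos 4: 5: fault, frames [1, 0, 6, 5]
pos 5: 9: fault, evict 1, frames [0, 6, 5, 9]
At position 5, page 1 is evicted.

1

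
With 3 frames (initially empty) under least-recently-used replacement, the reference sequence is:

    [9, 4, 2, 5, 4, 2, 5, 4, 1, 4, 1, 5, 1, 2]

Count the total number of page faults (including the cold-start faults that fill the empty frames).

9 -> miss, frames [9]
4 -> miss, frames [9, 4]
2 -> miss, frames [9, 4, 2]
5 -> miss, evict 9, frames [4, 2, 5]
4 -> hit
2 -> hit
5 -> hit
4 -> hit
1 -> miss, evict 2, frames [5, 4, 1]
4 -> hit
1 -> hit
5 -> hit
1 -> hit
2 -> miss, evict 4, frames [5, 1, 2]
Page faults: 6.

6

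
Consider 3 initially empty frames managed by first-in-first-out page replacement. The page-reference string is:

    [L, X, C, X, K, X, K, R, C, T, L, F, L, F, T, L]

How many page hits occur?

8

L -> fault, frames [L]
X -> fault, frames [L, X]
C -> fault, frames [L, X, C]
X -> hit
K -> fault, evict L, frames [X, C, K]
X -> hit
K -> hit
R -> fault, evict X, frames [C, K, R]
C -> hit
T -> fault, evict C, frames [K, R, T]
L -> fault, evict K, frames [R, T, L]
F -> fault, evict R, frames [T, L, F]
L -> hit
F -> hit
T -> hit
L -> hit
Hits: 8.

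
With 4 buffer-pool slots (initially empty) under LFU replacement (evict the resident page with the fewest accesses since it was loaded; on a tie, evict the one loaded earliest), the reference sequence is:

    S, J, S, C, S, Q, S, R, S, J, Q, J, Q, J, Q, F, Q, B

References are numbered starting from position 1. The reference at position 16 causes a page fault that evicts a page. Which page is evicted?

pos 1: S: miss, frames (S)
pos 2: J: miss, frames (S J)
pos 3: S: hit
pos 4: C: miss, frames (S J C)
pos 5: S: hit
pos 6: Q: miss, frames (S J C Q)
pos 7: S: hit
pos 8: R: miss, evict J, frames (S C Q R)
pos 9: S: hit
pos 10: J: miss, evict C, frames (S Q R J)
pos 11: Q: hit
pos 12: J: hit
pos 13: Q: hit
pos 14: J: hit
pos 15: Q: hit
pos 16: F: miss, evict R, frames (S Q J F)
At position 16, page R is evicted.

R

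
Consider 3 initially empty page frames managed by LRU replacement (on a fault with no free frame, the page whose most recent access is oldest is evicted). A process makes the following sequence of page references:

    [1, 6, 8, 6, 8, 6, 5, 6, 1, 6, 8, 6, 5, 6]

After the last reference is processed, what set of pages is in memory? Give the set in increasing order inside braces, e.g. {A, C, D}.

1 → miss, frames [1]
6 → miss, frames [1, 6]
8 → miss, frames [1, 6, 8]
6 → hit
8 → hit
6 → hit
5 → miss, evict 1, frames [8, 6, 5]
6 → hit
1 → miss, evict 8, frames [5, 6, 1]
6 → hit
8 → miss, evict 5, frames [1, 6, 8]
6 → hit
5 → miss, evict 1, frames [8, 6, 5]
6 → hit

{5, 6, 8}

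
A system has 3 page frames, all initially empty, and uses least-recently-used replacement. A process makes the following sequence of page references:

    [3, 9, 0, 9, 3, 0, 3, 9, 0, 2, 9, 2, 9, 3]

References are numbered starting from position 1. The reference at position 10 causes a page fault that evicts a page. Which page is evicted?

pos 1: 3 → miss, frames (3)
pos 2: 9 → miss, frames (3 9)
pos 3: 0 → miss, frames (3 9 0)
pos 4: 9 → hit
pos 5: 3 → hit
pos 6: 0 → hit
pos 7: 3 → hit
pos 8: 9 → hit
pos 9: 0 → hit
pos 10: 2 → miss, evict 3, frames (9 0 2)
At position 10, page 3 is evicted.

3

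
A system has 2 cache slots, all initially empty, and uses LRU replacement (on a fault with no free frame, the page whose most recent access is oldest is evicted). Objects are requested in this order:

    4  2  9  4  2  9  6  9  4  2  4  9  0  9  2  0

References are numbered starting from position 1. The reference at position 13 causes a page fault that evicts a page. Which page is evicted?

pos 1: 4 -> fault, frames (4)
pos 2: 2 -> fault, frames (4 2)
pos 3: 9 -> fault, evict 4, frames (2 9)
pos 4: 4 -> fault, evict 2, frames (9 4)
pos 5: 2 -> fault, evict 9, frames (4 2)
pos 6: 9 -> fault, evict 4, frames (2 9)
pos 7: 6 -> fault, evict 2, frames (9 6)
pos 8: 9 -> hit
pos 9: 4 -> fault, evict 6, frames (9 4)
pos 10: 2 -> fault, evict 9, frames (4 2)
pos 11: 4 -> hit
pos 12: 9 -> fault, evict 2, frames (4 9)
pos 13: 0 -> fault, evict 4, frames (9 0)
At position 13, page 4 is evicted.

4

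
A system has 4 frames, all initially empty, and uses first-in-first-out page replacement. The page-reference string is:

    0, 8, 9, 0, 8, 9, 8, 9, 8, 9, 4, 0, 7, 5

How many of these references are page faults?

0 -> miss, frames (0)
8 -> miss, frames (0 8)
9 -> miss, frames (0 8 9)
0 -> hit
8 -> hit
9 -> hit
8 -> hit
9 -> hit
8 -> hit
9 -> hit
4 -> miss, frames (0 8 9 4)
0 -> hit
7 -> miss, evict 0, frames (8 9 4 7)
5 -> miss, evict 8, frames (9 4 7 5)
Page faults: 6.

6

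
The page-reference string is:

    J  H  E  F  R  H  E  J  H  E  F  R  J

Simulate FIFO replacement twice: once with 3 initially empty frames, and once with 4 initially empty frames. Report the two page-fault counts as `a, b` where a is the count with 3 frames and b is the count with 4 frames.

3 frames: F F F F F F F F . . F F . → 10 faults.
4 frames: F F F F F . . F F F F F F → 11 faults.
11 > 10: adding a frame increased faults — Belady's anomaly.

10, 11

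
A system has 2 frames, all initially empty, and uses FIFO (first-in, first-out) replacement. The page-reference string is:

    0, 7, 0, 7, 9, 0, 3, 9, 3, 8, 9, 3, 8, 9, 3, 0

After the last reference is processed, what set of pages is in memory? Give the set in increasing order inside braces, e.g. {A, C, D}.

{0, 9}

0 → miss, frames [0]
7 → miss, frames [0, 7]
0 → hit
7 → hit
9 → miss, evict 0, frames [7, 9]
0 → miss, evict 7, frames [9, 0]
3 → miss, evict 9, frames [0, 3]
9 → miss, evict 0, frames [3, 9]
3 → hit
8 → miss, evict 3, frames [9, 8]
9 → hit
3 → miss, evict 9, frames [8, 3]
8 → hit
9 → miss, evict 8, frames [3, 9]
3 → hit
0 → miss, evict 3, frames [9, 0]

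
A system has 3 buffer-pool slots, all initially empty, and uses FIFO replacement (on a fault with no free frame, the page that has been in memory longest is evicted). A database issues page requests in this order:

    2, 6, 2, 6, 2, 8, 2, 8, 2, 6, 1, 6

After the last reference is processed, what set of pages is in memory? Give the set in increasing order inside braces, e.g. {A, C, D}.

{1, 6, 8}

2 → fault, frames [2]
6 → fault, frames [2, 6]
2 → hit
6 → hit
2 → hit
8 → fault, frames [2, 6, 8]
2 → hit
8 → hit
2 → hit
6 → hit
1 → fault, evict 2, frames [6, 8, 1]
6 → hit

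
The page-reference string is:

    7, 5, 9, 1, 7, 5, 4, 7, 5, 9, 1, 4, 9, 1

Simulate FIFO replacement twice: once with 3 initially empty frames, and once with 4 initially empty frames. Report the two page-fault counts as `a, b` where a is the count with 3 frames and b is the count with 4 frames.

9, 10

3 frames: F F F F F F F . . F F . . . → 9 faults.
4 frames: F F F F . . F F F F F F . . → 10 faults.
10 > 9: adding a frame increased faults — Belady's anomaly.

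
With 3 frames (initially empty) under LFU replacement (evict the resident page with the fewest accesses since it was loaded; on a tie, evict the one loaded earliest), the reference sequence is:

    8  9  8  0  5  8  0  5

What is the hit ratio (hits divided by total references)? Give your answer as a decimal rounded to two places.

8: miss, frames (8)
9: miss, frames (8 9)
8: hit
0: miss, frames (8 9 0)
5: miss, evict 9, frames (8 0 5)
8: hit
0: hit
5: hit
Hits: 4 of 8 references → 4/8 = 0.5000.

0.50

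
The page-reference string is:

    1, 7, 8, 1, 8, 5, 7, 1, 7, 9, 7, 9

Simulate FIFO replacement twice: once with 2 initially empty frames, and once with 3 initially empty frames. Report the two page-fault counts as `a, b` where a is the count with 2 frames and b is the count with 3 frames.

9, 7

2 frames: F F F F . F F F . F F . → 9 faults.
3 frames: F F F . . F . F F F . . → 7 faults.
7 < 9: adding a frame reduced faults, as is typical.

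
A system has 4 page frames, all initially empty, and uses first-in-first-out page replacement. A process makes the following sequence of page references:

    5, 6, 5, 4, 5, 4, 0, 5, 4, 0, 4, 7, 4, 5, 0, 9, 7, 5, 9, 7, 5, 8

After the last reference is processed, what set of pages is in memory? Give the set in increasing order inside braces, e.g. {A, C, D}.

5: fault, frames [5]
6: fault, frames [5, 6]
5: hit
4: fault, frames [5, 6, 4]
5: hit
4: hit
0: fault, frames [5, 6, 4, 0]
5: hit
4: hit
0: hit
4: hit
7: fault, evict 5, frames [6, 4, 0, 7]
4: hit
5: fault, evict 6, frames [4, 0, 7, 5]
0: hit
9: fault, evict 4, frames [0, 7, 5, 9]
7: hit
5: hit
9: hit
7: hit
5: hit
8: fault, evict 0, frames [7, 5, 9, 8]

{5, 7, 8, 9}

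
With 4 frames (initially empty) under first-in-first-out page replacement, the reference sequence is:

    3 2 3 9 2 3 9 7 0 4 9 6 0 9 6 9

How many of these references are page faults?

3 → fault, frames {3}
2 → fault, frames {3,2}
3 → hit
9 → fault, frames {3,2,9}
2 → hit
3 → hit
9 → hit
7 → fault, frames {3,2,9,7}
0 → fault, evict 3, frames {2,9,7,0}
4 → fault, evict 2, frames {9,7,0,4}
9 → hit
6 → fault, evict 9, frames {7,0,4,6}
0 → hit
9 → fault, evict 7, frames {0,4,6,9}
6 → hit
9 → hit
Page faults: 8.

8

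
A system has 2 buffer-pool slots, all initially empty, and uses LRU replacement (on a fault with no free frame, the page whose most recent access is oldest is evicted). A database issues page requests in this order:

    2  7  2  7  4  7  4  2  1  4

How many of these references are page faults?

2 -> miss, frames {2}
7 -> miss, frames {2,7}
2 -> hit
7 -> hit
4 -> miss, evict 2, frames {7,4}
7 -> hit
4 -> hit
2 -> miss, evict 7, frames {4,2}
1 -> miss, evict 4, frames {2,1}
4 -> miss, evict 2, frames {1,4}
Page faults: 6.

6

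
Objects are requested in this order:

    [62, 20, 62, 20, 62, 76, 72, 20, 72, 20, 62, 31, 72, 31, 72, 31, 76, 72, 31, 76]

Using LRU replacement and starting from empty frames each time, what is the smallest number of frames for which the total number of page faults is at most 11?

f=1: 20 faults
f=2: 12 faults
f=3: 9 faults
f=4: 6 faults
f=5: 5 faults
Smallest f with faults ≤ 11 is 3.

3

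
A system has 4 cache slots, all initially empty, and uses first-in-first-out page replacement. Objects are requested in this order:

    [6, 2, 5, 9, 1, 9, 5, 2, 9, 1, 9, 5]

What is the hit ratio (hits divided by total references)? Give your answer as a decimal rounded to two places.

6 -> fault, frames {6}
2 -> fault, frames {6,2}
5 -> fault, frames {6,2,5}
9 -> fault, frames {6,2,5,9}
1 -> fault, evict 6, frames {2,5,9,1}
9 -> hit
5 -> hit
2 -> hit
9 -> hit
1 -> hit
9 -> hit
5 -> hit
Hits: 7 of 12 references → 7/12 = 0.5833.

0.58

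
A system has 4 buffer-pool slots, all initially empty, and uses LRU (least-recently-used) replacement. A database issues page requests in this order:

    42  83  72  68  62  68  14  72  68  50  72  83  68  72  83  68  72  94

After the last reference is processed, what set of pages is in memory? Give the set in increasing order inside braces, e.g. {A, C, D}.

42 -> fault, frames (42)
83 -> fault, frames (42 83)
72 -> fault, frames (42 83 72)
68 -> fault, frames (42 83 72 68)
62 -> fault, evict 42, frames (83 72 68 62)
68 -> hit
14 -> fault, evict 83, frames (72 62 68 14)
72 -> hit
68 -> hit
50 -> fault, evict 62, frames (14 72 68 50)
72 -> hit
83 -> fault, evict 14, frames (68 50 72 83)
68 -> hit
72 -> hit
83 -> hit
68 -> hit
72 -> hit
94 -> fault, evict 50, frames (83 68 72 94)

{68, 72, 83, 94}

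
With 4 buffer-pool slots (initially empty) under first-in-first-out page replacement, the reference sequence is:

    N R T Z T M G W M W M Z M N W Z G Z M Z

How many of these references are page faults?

N: miss, frames [N]
R: miss, frames [N, R]
T: miss, frames [N, R, T]
Z: miss, frames [N, R, T, Z]
T: hit
M: miss, evict N, frames [R, T, Z, M]
G: miss, evict R, frames [T, Z, M, G]
W: miss, evict T, frames [Z, M, G, W]
M: hit
W: hit
M: hit
Z: hit
M: hit
N: miss, evict Z, frames [M, G, W, N]
W: hit
Z: miss, evict M, frames [G, W, N, Z]
G: hit
Z: hit
M: miss, evict G, frames [W, N, Z, M]
Z: hit
Page faults: 10.

10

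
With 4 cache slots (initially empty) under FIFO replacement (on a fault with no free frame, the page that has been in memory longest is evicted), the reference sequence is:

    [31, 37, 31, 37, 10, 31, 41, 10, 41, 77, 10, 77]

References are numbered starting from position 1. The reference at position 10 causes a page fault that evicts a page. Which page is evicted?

31

pos 1: 31 -> miss, frames (31)
pos 2: 37 -> miss, frames (31 37)
pos 3: 31 -> hit
pos 4: 37 -> hit
pos 5: 10 -> miss, frames (31 37 10)
pos 6: 31 -> hit
pos 7: 41 -> miss, frames (31 37 10 41)
pos 8: 10 -> hit
pos 9: 41 -> hit
pos 10: 77 -> miss, evict 31, frames (37 10 41 77)
At position 10, page 31 is evicted.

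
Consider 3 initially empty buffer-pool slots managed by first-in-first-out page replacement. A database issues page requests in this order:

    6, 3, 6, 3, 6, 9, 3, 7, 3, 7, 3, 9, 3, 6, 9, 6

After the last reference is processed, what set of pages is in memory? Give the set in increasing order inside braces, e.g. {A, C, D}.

6 -> fault, frames {6}
3 -> fault, frames {6,3}
6 -> hit
3 -> hit
6 -> hit
9 -> fault, frames {6,3,9}
3 -> hit
7 -> fault, evict 6, frames {3,9,7}
3 -> hit
7 -> hit
3 -> hit
9 -> hit
3 -> hit
6 -> fault, evict 3, frames {9,7,6}
9 -> hit
6 -> hit

{6, 7, 9}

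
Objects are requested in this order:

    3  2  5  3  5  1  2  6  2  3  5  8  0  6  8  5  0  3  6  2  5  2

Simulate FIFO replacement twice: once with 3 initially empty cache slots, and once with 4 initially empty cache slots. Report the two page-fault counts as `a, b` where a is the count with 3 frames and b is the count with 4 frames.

14, 11

3 frames: F F F . . F . F F F F F F F . F . F . F . . → 14 faults.
4 frames: F F F . . F . F . F . F F . . F . . F F . . → 11 faults.
11 < 14: adding a frame reduced faults, as is typical.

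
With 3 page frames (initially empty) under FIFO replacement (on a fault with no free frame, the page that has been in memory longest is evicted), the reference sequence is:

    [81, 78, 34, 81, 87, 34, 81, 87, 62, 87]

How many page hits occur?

4

81 -> fault, frames (81)
78 -> fault, frames (81 78)
34 -> fault, frames (81 78 34)
81 -> hit
87 -> fault, evict 81, frames (78 34 87)
34 -> hit
81 -> fault, evict 78, frames (34 87 81)
87 -> hit
62 -> fault, evict 34, frames (87 81 62)
87 -> hit
Hits: 4.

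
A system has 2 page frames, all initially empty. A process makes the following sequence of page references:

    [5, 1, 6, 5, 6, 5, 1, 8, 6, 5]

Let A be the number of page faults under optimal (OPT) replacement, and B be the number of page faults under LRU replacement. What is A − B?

Under OPT: F F F . . . F F . F → 6 faults.
Under LRU: F F F F . . F F F F → 8 faults.
A − B = 6 − 8 = -2.

-2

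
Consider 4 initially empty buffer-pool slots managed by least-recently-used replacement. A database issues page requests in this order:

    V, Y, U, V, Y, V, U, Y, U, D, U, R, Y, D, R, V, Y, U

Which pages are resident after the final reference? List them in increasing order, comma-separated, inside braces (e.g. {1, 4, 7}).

{R, U, V, Y}

V -> miss, frames (V)
Y -> miss, frames (V Y)
U -> miss, frames (V Y U)
V -> hit
Y -> hit
V -> hit
U -> hit
Y -> hit
U -> hit
D -> miss, frames (V Y U D)
U -> hit
R -> miss, evict V, frames (Y D U R)
Y -> hit
D -> hit
R -> hit
V -> miss, evict U, frames (Y D R V)
Y -> hit
U -> miss, evict D, frames (R V Y U)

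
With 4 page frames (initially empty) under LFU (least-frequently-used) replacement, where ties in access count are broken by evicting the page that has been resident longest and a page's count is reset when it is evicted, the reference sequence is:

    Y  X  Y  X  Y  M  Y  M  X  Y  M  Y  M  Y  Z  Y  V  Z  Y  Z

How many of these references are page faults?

Y → miss, frames (Y)
X → miss, frames (Y X)
Y → hit
X → hit
Y → hit
M → miss, frames (Y X M)
Y → hit
M → hit
X → hit
Y → hit
M → hit
Y → hit
M → hit
Y → hit
Z → miss, frames (Y X M Z)
Y → hit
V → miss, evict Z, frames (Y X M V)
Z → miss, evict V, frames (Y X M Z)
Y → hit
Z → hit
Page faults: 6.

6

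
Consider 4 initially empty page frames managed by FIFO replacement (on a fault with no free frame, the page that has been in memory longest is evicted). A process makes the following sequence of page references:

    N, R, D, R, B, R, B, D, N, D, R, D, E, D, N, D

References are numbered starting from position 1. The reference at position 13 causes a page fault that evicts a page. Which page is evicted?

pos 1: N: miss, frames [N]
pos 2: R: miss, frames [N, R]
pos 3: D: miss, frames [N, R, D]
pos 4: R: hit
pos 5: B: miss, frames [N, R, D, B]
pos 6: R: hit
pos 7: B: hit
pos 8: D: hit
pos 9: N: hit
pos 10: D: hit
pos 11: R: hit
pos 12: D: hit
pos 13: E: miss, evict N, frames [R, D, B, E]
At position 13, page N is evicted.

N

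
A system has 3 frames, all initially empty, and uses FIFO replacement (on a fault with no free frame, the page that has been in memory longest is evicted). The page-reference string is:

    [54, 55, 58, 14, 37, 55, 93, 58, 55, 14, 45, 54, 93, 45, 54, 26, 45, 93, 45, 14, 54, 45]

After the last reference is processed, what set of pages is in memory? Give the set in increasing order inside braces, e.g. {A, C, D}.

{14, 45, 54}

54: fault, frames (54)
55: fault, frames (54 55)
58: fault, frames (54 55 58)
14: fault, evict 54, frames (55 58 14)
37: fault, evict 55, frames (58 14 37)
55: fault, evict 58, frames (14 37 55)
93: fault, evict 14, frames (37 55 93)
58: fault, evict 37, frames (55 93 58)
55: hit
14: fault, evict 55, frames (93 58 14)
45: fault, evict 93, frames (58 14 45)
54: fault, evict 58, frames (14 45 54)
93: fault, evict 14, frames (45 54 93)
45: hit
54: hit
26: fault, evict 45, frames (54 93 26)
45: fault, evict 54, frames (93 26 45)
93: hit
45: hit
14: fault, evict 93, frames (26 45 14)
54: fault, evict 26, frames (45 14 54)
45: hit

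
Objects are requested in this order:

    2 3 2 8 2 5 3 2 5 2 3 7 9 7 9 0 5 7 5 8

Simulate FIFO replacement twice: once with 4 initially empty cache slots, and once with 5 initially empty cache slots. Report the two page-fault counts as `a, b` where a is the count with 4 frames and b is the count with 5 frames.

8, 7

4 frames: F F . F . F . . . . . F F . . F . . . F → 8 faults.
5 frames: F F . F . F . . . . . F F . . F . . . . → 7 faults.
7 < 8: adding a frame reduced faults, as is typical.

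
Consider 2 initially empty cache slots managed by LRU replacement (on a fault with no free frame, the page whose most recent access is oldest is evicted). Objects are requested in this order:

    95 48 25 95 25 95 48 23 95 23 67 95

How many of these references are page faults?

95 -> fault, frames [95]
48 -> fault, frames [95, 48]
25 -> fault, evict 95, frames [48, 25]
95 -> fault, evict 48, frames [25, 95]
25 -> hit
95 -> hit
48 -> fault, evict 25, frames [95, 48]
23 -> fault, evict 95, frames [48, 23]
95 -> fault, evict 48, frames [23, 95]
23 -> hit
67 -> fault, evict 95, frames [23, 67]
95 -> fault, evict 23, frames [67, 95]
Page faults: 9.

9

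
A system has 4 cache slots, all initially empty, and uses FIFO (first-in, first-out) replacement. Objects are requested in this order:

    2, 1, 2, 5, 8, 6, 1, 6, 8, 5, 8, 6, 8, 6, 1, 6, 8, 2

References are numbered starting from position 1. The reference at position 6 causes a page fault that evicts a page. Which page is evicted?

2

pos 1: 2: fault, frames {2}
pos 2: 1: fault, frames {2,1}
pos 3: 2: hit
pos 4: 5: fault, frames {2,1,5}
pos 5: 8: fault, frames {2,1,5,8}
pos 6: 6: fault, evict 2, frames {1,5,8,6}
At position 6, page 2 is evicted.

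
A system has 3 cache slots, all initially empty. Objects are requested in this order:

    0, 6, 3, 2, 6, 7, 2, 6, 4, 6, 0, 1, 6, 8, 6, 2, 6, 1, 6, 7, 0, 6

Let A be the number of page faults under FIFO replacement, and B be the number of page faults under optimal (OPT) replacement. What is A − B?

4

Under FIFO: F F F F . F . F F . F F F F . F . F F F F . → 16 faults.
Under OPT: F F F F . F . . F . F F . F . . . F . F F . → 12 faults.
A − B = 16 − 12 = 4.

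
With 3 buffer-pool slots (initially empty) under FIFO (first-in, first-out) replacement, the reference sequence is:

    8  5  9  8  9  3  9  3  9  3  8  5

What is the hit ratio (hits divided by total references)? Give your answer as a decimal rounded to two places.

0.50

8: fault, frames {8}
5: fault, frames {8,5}
9: fault, frames {8,5,9}
8: hit
9: hit
3: fault, evict 8, frames {5,9,3}
9: hit
3: hit
9: hit
3: hit
8: fault, evict 5, frames {9,3,8}
5: fault, evict 9, frames {3,8,5}
Hits: 6 of 12 references → 6/12 = 0.5000.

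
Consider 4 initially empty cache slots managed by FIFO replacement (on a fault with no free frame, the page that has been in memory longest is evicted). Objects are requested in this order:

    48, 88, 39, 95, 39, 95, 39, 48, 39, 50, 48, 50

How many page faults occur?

6

48 -> fault, frames [48]
88 -> fault, frames [48, 88]
39 -> fault, frames [48, 88, 39]
95 -> fault, frames [48, 88, 39, 95]
39 -> hit
95 -> hit
39 -> hit
48 -> hit
39 -> hit
50 -> fault, evict 48, frames [88, 39, 95, 50]
48 -> fault, evict 88, frames [39, 95, 50, 48]
50 -> hit
Page faults: 6.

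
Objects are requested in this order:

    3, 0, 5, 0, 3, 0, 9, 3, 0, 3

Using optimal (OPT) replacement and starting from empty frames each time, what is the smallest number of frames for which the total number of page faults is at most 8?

f=1: 10 faults
f=2: 6 faults
f=3: 4 faults
f=4: 4 faults
Smallest f with faults ≤ 8 is 2.

2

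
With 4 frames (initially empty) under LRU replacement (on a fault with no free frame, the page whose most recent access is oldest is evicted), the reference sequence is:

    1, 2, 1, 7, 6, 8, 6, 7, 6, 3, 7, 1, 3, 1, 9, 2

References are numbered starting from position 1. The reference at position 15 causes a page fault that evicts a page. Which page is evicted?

pos 1: 1 → miss, frames [1]
pos 2: 2 → miss, frames [1, 2]
pos 3: 1 → hit
pos 4: 7 → miss, frames [2, 1, 7]
pos 5: 6 → miss, frames [2, 1, 7, 6]
pos 6: 8 → miss, evict 2, frames [1, 7, 6, 8]
pos 7: 6 → hit
pos 8: 7 → hit
pos 9: 6 → hit
pos 10: 3 → miss, evict 1, frames [8, 7, 6, 3]
pos 11: 7 → hit
pos 12: 1 → miss, evict 8, frames [6, 3, 7, 1]
pos 13: 3 → hit
pos 14: 1 → hit
pos 15: 9 → miss, evict 6, frames [7, 3, 1, 9]
At position 15, page 6 is evicted.

6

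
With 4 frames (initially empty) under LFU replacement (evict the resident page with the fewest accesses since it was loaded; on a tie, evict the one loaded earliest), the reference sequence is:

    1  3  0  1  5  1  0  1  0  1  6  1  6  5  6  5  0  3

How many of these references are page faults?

6

1 → miss, frames {1}
3 → miss, frames {1,3}
0 → miss, frames {1,3,0}
1 → hit
5 → miss, frames {1,3,0,5}
1 → hit
0 → hit
1 → hit
0 → hit
1 → hit
6 → miss, evict 3, frames {1,0,5,6}
1 → hit
6 → hit
5 → hit
6 → hit
5 → hit
0 → hit
3 → miss, evict 5, frames {1,0,6,3}
Page faults: 6.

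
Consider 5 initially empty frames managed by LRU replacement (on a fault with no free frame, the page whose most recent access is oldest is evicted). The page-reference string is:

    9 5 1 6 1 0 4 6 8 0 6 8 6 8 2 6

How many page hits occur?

8

9 → fault, frames [9]
5 → fault, frames [9, 5]
1 → fault, frames [9, 5, 1]
6 → fault, frames [9, 5, 1, 6]
1 → hit
0 → fault, frames [9, 5, 6, 1, 0]
4 → fault, evict 9, frames [5, 6, 1, 0, 4]
6 → hit
8 → fault, evict 5, frames [1, 0, 4, 6, 8]
0 → hit
6 → hit
8 → hit
6 → hit
8 → hit
2 → fault, evict 1, frames [4, 0, 6, 8, 2]
6 → hit
Hits: 8.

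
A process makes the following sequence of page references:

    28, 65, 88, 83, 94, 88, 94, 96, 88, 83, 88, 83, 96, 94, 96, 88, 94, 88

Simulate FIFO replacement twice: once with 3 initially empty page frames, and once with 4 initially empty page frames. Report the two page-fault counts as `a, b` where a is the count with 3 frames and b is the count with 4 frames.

11, 6

3 frames: F F F F F . . F F F . . . F F F . . → 11 faults.
4 frames: F F F F F . . F . . . . . . . . . . → 6 faults.
6 < 11: adding a frame reduced faults, as is typical.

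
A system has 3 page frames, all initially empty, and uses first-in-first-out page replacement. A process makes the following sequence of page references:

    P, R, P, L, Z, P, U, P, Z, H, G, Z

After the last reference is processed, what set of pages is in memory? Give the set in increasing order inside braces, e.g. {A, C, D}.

{G, H, Z}

P → fault, frames [P]
R → fault, frames [P, R]
P → hit
L → fault, frames [P, R, L]
Z → fault, evict P, frames [R, L, Z]
P → fault, evict R, frames [L, Z, P]
U → fault, evict L, frames [Z, P, U]
P → hit
Z → hit
H → fault, evict Z, frames [P, U, H]
G → fault, evict P, frames [U, H, G]
Z → fault, evict U, frames [H, G, Z]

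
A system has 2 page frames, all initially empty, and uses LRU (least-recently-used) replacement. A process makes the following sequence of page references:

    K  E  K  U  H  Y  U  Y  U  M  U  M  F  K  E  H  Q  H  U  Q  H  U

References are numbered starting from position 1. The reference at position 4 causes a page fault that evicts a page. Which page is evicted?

pos 1: K: fault, frames {K}
pos 2: E: fault, frames {K,E}
pos 3: K: hit
pos 4: U: fault, evict E, frames {K,U}
At position 4, page E is evicted.

E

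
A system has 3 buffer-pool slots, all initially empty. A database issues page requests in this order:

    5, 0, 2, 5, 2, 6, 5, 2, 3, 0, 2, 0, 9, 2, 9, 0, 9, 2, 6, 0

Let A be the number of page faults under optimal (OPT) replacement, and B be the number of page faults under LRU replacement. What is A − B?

Under OPT: F F F . . F . . F F . . F . . . . . F . → 8 faults.
Under LRU: F F F . . F . . F F . . F . . . . . F F → 9 faults.
A − B = 8 − 9 = -1.

-1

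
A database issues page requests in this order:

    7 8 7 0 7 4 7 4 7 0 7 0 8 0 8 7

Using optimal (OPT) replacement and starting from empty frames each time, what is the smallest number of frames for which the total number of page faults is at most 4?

f=1: 16 faults
f=2: 7 faults
f=3: 5 faults
f=4: 4 faults
Smallest f with faults ≤ 4 is 4.

4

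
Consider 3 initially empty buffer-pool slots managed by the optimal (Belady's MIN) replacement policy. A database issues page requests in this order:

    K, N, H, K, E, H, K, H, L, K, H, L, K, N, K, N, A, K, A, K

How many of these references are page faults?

K → miss, frames {K}
N → miss, frames {K,N}
H → miss, frames {K,N,H}
K → hit
E → miss, evict N, frames {K,H,E}
H → hit
K → hit
H → hit
L → miss, evict E, frames {K,H,L}
K → hit
H → hit
L → hit
K → hit
N → miss, evict L, frames {K,H,N}
K → hit
N → hit
A → miss, evict N, frames {K,H,A}
K → hit
A → hit
K → hit
Page faults: 7.

7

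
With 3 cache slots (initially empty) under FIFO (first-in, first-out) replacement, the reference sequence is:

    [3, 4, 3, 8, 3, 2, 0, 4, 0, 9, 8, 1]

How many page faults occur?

9

3 → miss, frames {3}
4 → miss, frames {3,4}
3 → hit
8 → miss, frames {3,4,8}
3 → hit
2 → miss, evict 3, frames {4,8,2}
0 → miss, evict 4, frames {8,2,0}
4 → miss, evict 8, frames {2,0,4}
0 → hit
9 → miss, evict 2, frames {0,4,9}
8 → miss, evict 0, frames {4,9,8}
1 → miss, evict 4, frames {9,8,1}
Page faults: 9.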